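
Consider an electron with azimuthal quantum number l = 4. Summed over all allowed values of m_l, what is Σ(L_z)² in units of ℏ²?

Σ(L_z)² = 60 ℏ²

m_l runs from −4 to 4, i.e. {-4, -3, -2, -1, 0, 1, 2, 3, 4}.
Σ m_l² = l(l+1)(2l+1)/3 = 4·5·9/3 = 60.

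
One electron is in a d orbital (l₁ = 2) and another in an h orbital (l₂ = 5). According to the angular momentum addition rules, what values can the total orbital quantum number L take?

The total orbital quantum number L ranges from |l₁ − l₂| to l₁ + l₂ in integer steps.
L ∈ {3, 4, 5, 6, 7}.

L = 3, 4, 5, 6, 7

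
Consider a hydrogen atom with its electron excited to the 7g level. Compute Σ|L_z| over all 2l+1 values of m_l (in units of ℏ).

Σ|L_z| = 20 ℏ

The 7g level has l = 4.
The allowed m_l values are -4, -3, -2, -1, 0, 1, 2, 3, 4.
Σ|m_l| = l(l+1) = 20.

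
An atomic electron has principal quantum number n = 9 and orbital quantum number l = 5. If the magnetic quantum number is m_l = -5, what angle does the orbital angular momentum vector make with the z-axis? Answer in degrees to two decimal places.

θ ≈ 155.91°

|L|² = l(l+1)ℏ² = 30ℏ², so |L| = √30 ℏ.
L_z = m_l ℏ = −5ℏ.
cos θ = L_z/|L| = -5/√30, so θ ≈ 155.91°.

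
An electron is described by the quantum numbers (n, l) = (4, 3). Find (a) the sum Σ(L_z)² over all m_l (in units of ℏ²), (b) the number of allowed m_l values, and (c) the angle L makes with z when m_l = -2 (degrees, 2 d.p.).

Σ(L_z)² = 28 ℏ²; 7 values; θ(m_l=-2) ≈ 125.26°

Σ m_l² = 28, so Σ(L_z)² = 28 ℏ².
There are 2l+1 = 7 values of m_l.
For m_l = -2: cos θ = -2/√12, θ ≈ 125.26°.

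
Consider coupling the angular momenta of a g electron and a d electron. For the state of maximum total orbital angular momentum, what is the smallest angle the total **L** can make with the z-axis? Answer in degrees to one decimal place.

θ_min ≈ 22.2°

L runs from |4 − 2| = 2 to 4 + 2 = 6.
L ∈ {2, 3, 4, 5, 6}.
The maximum is L = 6, with |L_tot| = ℏ√(6·7) = √42 ℏ.
The minimum angle with z is arccos(6/√42) ≈ 22.2°.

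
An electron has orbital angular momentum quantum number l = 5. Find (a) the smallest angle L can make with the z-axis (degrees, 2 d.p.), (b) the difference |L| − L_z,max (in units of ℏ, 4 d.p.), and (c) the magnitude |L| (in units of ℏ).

cos θ_min = 5/√30, so θ_min ≈ 24.09°.
|L| − L_z,max = (√30 − 5)ℏ ≈ 0.4772ℏ.
|L| = ℏ√(5·6) = √30 ℏ ≈ 5.477ℏ.

θ_min ≈ 24.09°; |L|−L_z,max ≈ 0.4772ℏ; |L| = √30 ℏ ≈ 5.477ℏ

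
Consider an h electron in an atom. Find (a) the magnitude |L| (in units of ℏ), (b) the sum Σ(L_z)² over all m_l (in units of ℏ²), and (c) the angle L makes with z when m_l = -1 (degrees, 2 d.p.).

An h state has l = 5.
|L| = ℏ√(5·6) = √30 ℏ ≈ 5.477ℏ.
Σ m_l² = 110, so Σ(L_z)² = 110 ℏ².
For m_l = -1: cos θ = -1/√30, θ ≈ 100.52°.

|L| = √30 ℏ ≈ 5.477ℏ; Σ(L_z)² = 110 ℏ²; θ(m_l=-1) ≈ 100.52°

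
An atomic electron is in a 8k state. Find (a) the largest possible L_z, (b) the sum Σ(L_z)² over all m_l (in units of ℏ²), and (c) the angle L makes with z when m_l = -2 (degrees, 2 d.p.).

8k means n = 8, l = 7.
L_z,max = lℏ = 7ℏ.
Σ m_l² = 280, so Σ(L_z)² = 280 ℏ².
For m_l = -2: cos θ = -2/√56, θ ≈ 105.50°.

L_z,max = 7ℏ; Σ(L_z)² = 280 ℏ²; θ(m_l=-2) ≈ 105.50°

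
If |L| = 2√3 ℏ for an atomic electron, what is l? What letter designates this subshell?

(|L|/ℏ)² = l(l+1) = 12.
The positive root is l = 3.

l = 3 (f orbital)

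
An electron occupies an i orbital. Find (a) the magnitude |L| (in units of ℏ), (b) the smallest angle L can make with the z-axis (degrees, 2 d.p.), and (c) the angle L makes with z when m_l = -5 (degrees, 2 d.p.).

|L| = √42 ℏ ≈ 6.481ℏ; θ_min ≈ 22.21°; θ(m_l=-5) ≈ 140.49°

The letter i corresponds to l = 6.
|L| = ℏ√(6·7) = √42 ℏ ≈ 6.481ℏ.
cos θ_min = 6/√42, so θ_min ≈ 22.21°.
For m_l = -5: cos θ = -5/√42, θ ≈ 140.49°.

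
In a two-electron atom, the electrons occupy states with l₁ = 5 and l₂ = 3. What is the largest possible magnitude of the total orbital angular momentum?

The total orbital quantum number L ranges from |l₁ − l₂| to l₁ + l₂ in integer steps.
L ∈ {2, 3, 4, 5, 6, 7, 8}.
The largest magnitude corresponds to L = 8: |L_tot| = ℏ√(8·9) = 6√2 ℏ.

|L_tot|_max = 6√2 ℏ ≈ 8.485ℏ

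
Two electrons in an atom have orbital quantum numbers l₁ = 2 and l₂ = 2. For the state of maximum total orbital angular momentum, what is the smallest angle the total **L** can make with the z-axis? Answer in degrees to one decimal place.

By the triangle rule, |l₁ − l₂| ≤ L ≤ l₁ + l₂.
Allowed values: L = 0, 1, 2, 3, 4.
The maximum is L = 4, with |L_tot| = ℏ√(4·5) = 2√5 ℏ.
The minimum angle with z is arccos(4/√20) ≈ 26.6°.

θ_min ≈ 26.6°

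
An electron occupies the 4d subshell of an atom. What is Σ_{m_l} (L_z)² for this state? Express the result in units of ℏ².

Σ(L_z)² = 10 ℏ²

4d means n = 4, l = 2.
m_l ∈ {-2, -1, 0, 1, 2}.
Σ m_l² = 2·(1 + 4) = 10.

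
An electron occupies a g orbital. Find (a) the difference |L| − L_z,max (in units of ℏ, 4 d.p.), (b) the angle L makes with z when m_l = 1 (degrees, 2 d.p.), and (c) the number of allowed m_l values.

|L|−L_z,max ≈ 0.4721ℏ; θ(m_l=1) ≈ 77.08°; 9 values

For a g orbital, l = 4.
|L| − L_z,max = (2√5 − 4)ℏ ≈ 0.4721ℏ.
For m_l = 1: cos θ = 1/√20, θ ≈ 77.08°.
There are 2l+1 = 9 values of m_l.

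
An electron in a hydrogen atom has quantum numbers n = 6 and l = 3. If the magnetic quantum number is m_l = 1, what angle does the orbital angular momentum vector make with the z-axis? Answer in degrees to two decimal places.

θ ≈ 73.22°

|L| = √(l(l+1)) ℏ = 2√3 ℏ.
L_z = m_l ℏ = 1ℏ.
cos θ = L_z/|L| = 1/√12, so θ ≈ 73.22°.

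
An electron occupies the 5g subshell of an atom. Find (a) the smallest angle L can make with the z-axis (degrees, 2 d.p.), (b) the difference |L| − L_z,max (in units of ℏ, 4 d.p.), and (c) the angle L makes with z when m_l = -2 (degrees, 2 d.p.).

The 5g subshell has l = 4.
cos θ_min = 4/√20, so θ_min ≈ 26.57°.
|L| − L_z,max = (2√5 − 4)ℏ ≈ 0.4721ℏ.
For m_l = -2: cos θ = -2/√20, θ ≈ 116.57°.

θ_min ≈ 26.57°; |L|−L_z,max ≈ 0.4721ℏ; θ(m_l=-2) ≈ 116.57°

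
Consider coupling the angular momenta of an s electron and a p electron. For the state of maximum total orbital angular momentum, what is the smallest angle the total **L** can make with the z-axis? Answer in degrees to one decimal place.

θ_min ≈ 45.0°

By the triangle rule, |l₁ − l₂| ≤ L ≤ l₁ + l₂.
L ∈ {1}.
The maximum is L = 1, with |L_tot| = ℏ√(1·2) = √2 ℏ.
The minimum angle with z is arccos(1/√2) ≈ 45.0°.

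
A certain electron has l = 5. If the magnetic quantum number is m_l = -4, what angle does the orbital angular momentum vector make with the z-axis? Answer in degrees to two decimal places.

|L| = √(l(l+1)) ℏ = √30 ℏ.
L_z = m_l ℏ = −4ℏ.
cos θ = L_z/|L| = -4/√30, so θ ≈ 136.91°.

θ ≈ 136.91°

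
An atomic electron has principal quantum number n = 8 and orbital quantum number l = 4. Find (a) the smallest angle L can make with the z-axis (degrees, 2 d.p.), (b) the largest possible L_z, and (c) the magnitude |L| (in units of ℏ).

cos θ_min = 4/√20, so θ_min ≈ 26.57°.
L_z,max = lℏ = 4ℏ.
|L| = ℏ√(4·5) = 2√5 ℏ ≈ 4.472ℏ.

θ_min ≈ 26.57°; L_z,max = 4ℏ; |L| = 2√5 ℏ ≈ 4.472ℏ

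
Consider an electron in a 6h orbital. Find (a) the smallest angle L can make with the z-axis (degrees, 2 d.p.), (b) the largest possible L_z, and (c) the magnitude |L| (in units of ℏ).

The 6h subshell has l = 5.
cos θ_min = 5/√30, so θ_min ≈ 24.09°.
L_z,max = lℏ = 5ℏ.
|L| = ℏ√(5·6) = √30 ℏ ≈ 5.477ℏ.

θ_min ≈ 24.09°; L_z,max = 5ℏ; |L| = √30 ℏ ≈ 5.477ℏ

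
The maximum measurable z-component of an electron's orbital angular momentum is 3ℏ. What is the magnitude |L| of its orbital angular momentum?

|L| = 2√3 ℏ ≈ 3.464ℏ

Since max m_l = l, l = 3.
|L| = ℏ√(l(l+1)) = 2√3 ℏ.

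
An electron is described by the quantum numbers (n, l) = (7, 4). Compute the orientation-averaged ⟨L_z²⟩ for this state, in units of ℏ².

m_l runs from −4 to 4, i.e. {-4, -3, -2, -1, 0, 1, 2, 3, 4}.
⟨L_z²⟩ = ℏ²·l(l+1)/3 = 6.667ℏ².

⟨L_z²⟩ = 6.667 ℏ²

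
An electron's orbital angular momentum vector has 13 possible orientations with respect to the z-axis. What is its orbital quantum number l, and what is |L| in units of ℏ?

13 = 2l + 1, so l = (13−1)/2 = 6.
Then |L| = √(l(l+1)) ℏ = √42 ℏ.

l = 6, |L| = √42 ℏ ≈ 6.481ℏ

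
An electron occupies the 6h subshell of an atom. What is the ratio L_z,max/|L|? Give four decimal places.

For 6h, l = 5.
|L| = √30 ℏ ≈ 5.4772ℏ, while L_z,max = lℏ = 5ℏ.
L_z,max/|L| = 5/√30 = 0.9129.

L_z,max/|L| = 0.9129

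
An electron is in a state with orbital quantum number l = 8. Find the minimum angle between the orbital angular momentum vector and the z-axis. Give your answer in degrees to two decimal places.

|L| = ℏ√(l(l+1)) = 6√2 ℏ.
The smallest angle corresponds to the largest L_z, i.e. m_l = l = 8, giving L_z = 8ℏ.
cos θ_min = 8/√72, so θ_min ≈ 19.47°.

θ_min ≈ 19.47°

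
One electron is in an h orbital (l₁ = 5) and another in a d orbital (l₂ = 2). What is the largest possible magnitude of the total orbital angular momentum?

Angular momentum addition gives L = |l₁ − l₂|, …, l₁ + l₂.
So L can be 3, 4, 5, 6, 7.
The largest magnitude corresponds to L = 7: |L_tot| = ℏ√(7·8) = 2√14 ℏ.

|L_tot|_max = 2√14 ℏ ≈ 7.483ℏ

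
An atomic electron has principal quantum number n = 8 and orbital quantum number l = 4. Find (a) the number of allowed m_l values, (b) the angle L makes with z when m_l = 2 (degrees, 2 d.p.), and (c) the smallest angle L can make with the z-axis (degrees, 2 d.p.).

There are 2l+1 = 9 values of m_l.
For m_l = 2: cos θ = 2/√20, θ ≈ 63.43°.
cos θ_min = 4/√20, so θ_min ≈ 26.57°.

9 values; θ(m_l=2) ≈ 63.43°; θ_min ≈ 26.57°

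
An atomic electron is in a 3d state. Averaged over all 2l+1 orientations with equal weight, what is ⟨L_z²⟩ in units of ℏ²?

The 3d subshell has l = 2.
The allowed m_l values are -2, -1, 0, 1, 2.
Average of L_z² over 5 states: 10/5 ℏ² = 2 ℏ².

⟨L_z²⟩ = 2 ℏ²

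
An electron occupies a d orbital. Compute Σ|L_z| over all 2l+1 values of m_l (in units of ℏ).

A d state has l = 2.
m_l ∈ {-2, -1, 0, 1, 2}.
Σ|m_l| = 2(1+2+…+2) = 6.

Σ|L_z| = 6 ℏ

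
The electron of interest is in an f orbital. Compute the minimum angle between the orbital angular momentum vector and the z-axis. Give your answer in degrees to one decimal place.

θ_min ≈ 30.0°

The letter f corresponds to l = 3.
|L| = ℏ√(l(l+1)) = 2√3 ℏ.
The smallest angle corresponds to the largest L_z, i.e. m_l = l = 3, giving L_z = 3ℏ.
cos θ_min = 3/√12, so θ_min ≈ 30.0°.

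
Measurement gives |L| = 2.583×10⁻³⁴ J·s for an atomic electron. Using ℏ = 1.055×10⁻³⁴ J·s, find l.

l = 2

In units of ℏ, |L| ≈ 2.448.
(|L|/ℏ)² = l(l+1) ≈ 5.99 ⇒ l = 2.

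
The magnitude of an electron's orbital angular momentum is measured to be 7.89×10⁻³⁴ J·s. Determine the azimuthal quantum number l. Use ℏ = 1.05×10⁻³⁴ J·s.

l = 7

Dividing by ℏ: |L|/ℏ ≈ 7.514.
(|L|/ℏ)² = l(l+1) ≈ 56.46 ⇒ l = 7.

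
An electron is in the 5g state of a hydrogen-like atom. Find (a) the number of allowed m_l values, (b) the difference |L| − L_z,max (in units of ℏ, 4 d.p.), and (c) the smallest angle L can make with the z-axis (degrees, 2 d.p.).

9 values; |L|−L_z,max ≈ 0.4721ℏ; θ_min ≈ 26.57°

For 5g, l = 4.
There are 2l+1 = 9 values of m_l.
|L| − L_z,max = (2√5 − 4)ℏ ≈ 0.4721ℏ.
cos θ_min = 4/√20, so θ_min ≈ 26.57°.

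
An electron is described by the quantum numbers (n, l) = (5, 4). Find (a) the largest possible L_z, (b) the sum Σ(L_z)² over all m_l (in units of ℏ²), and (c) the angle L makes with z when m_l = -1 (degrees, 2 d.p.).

L_z,max = lℏ = 4ℏ.
Σ m_l² = 60, so Σ(L_z)² = 60 ℏ².
For m_l = -1: cos θ = -1/√20, θ ≈ 102.92°.

L_z,max = 4ℏ; Σ(L_z)² = 60 ℏ²; θ(m_l=-1) ≈ 102.92°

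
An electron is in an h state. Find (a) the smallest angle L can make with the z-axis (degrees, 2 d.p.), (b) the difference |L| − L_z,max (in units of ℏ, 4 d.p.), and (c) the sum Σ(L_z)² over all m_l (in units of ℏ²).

The letter h corresponds to l = 5.
cos θ_min = 5/√30, so θ_min ≈ 24.09°.
|L| − L_z,max = (√30 − 5)ℏ ≈ 0.4772ℏ.
Σ m_l² = 110, so Σ(L_z)² = 110 ℏ².

θ_min ≈ 24.09°; |L|−L_z,max ≈ 0.4772ℏ; Σ(L_z)² = 110 ℏ²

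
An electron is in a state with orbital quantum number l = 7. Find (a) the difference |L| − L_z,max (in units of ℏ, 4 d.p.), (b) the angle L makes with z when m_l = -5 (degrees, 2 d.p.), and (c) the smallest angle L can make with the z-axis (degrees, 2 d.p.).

|L|−L_z,max ≈ 0.4833ℏ; θ(m_l=-5) ≈ 131.92°; θ_min ≈ 20.70°

|L| − L_z,max = (2√14 − 7)ℏ ≈ 0.4833ℏ.
For m_l = -5: cos θ = -5/√56, θ ≈ 131.92°.
cos θ_min = 7/√56, so θ_min ≈ 20.70°.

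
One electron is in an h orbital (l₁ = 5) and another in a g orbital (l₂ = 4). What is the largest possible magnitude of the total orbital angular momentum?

|L_tot|_max = 3√10 ℏ ≈ 9.487ℏ

L runs from |5 − 4| = 1 to 5 + 4 = 9.
Allowed values: L = 1, 2, 3, 4, 5, 6, 7, 8, 9.
The largest magnitude corresponds to L = 9: |L_tot| = ℏ√(9·10) = 3√10 ℏ.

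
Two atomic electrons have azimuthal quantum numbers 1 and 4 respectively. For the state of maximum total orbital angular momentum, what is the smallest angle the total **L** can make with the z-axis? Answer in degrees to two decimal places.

By the triangle rule, |l₁ − l₂| ≤ L ≤ l₁ + l₂.
L ∈ {3, 4, 5}.
The maximum is L = 5, with |L_tot| = ℏ√(5·6) = √30 ℏ.
The minimum angle with z is arccos(5/√30) ≈ 24.09°.

θ_min ≈ 24.09°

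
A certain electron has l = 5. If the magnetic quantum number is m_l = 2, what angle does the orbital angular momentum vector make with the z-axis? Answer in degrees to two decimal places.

θ ≈ 68.58°

|L|² = l(l+1)ℏ² = 30ℏ², so |L| = √30 ℏ.
L_z = m_l ℏ = 2ℏ.
cos θ = L_z/|L| = 2/√30, so θ ≈ 68.58°.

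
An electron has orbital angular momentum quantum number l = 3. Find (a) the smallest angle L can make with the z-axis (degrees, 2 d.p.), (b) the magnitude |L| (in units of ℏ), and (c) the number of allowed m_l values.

θ_min ≈ 30.00°; |L| = 2√3 ℏ ≈ 3.464ℏ; 7 values

cos θ_min = 3/√12, so θ_min ≈ 30.00°.
|L| = ℏ√(3·4) = 2√3 ℏ ≈ 3.464ℏ.
There are 2l+1 = 7 values of m_l.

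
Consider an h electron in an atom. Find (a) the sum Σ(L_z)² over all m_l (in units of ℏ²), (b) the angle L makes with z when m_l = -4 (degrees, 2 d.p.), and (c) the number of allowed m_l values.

Σ(L_z)² = 110 ℏ²; θ(m_l=-4) ≈ 136.91°; 11 values

For an h orbital, l = 5.
Σ m_l² = 110, so Σ(L_z)² = 110 ℏ².
For m_l = -4: cos θ = -4/√30, θ ≈ 136.91°.
There are 2l+1 = 11 values of m_l.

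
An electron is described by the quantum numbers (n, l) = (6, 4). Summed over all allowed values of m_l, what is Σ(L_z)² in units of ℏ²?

Σ(L_z)² = 60 ℏ²

The allowed m_l values are -4, -3, -2, -1, 0, 1, 2, 3, 4.
Σ m_l² = l(l+1)(2l+1)/3 = 4·5·9/3 = 60.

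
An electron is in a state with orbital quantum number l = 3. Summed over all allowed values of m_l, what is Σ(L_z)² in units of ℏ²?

m_l runs from −3 to 3, i.e. {-3, -2, -1, 0, 1, 2, 3}.
Σ m_l² = 2·(1 + 4 + 9) = 28.

Σ(L_z)² = 28 ℏ²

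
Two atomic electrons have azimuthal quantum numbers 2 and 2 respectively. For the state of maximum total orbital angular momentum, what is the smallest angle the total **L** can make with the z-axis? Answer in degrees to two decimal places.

θ_min ≈ 26.57°

L runs from |2 − 2| = 0 to 2 + 2 = 4.
L ∈ {0, 1, 2, 3, 4}.
The maximum is L = 4, with |L_tot| = ℏ√(4·5) = 2√5 ℏ.
The minimum angle with z is arccos(4/√20) ≈ 26.57°.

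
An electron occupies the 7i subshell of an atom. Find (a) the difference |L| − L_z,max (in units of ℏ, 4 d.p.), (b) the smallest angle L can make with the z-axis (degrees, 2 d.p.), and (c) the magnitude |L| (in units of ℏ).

The 7i subshell has l = 6.
|L| − L_z,max = (√42 − 6)ℏ ≈ 0.4807ℏ.
cos θ_min = 6/√42, so θ_min ≈ 22.21°.
|L| = ℏ√(6·7) = √42 ℏ ≈ 6.481ℏ.

|L|−L_z,max ≈ 0.4807ℏ; θ_min ≈ 22.21°; |L| = √42 ℏ ≈ 6.481ℏ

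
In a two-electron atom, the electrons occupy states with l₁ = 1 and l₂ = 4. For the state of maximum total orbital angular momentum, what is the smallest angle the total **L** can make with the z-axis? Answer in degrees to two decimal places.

By the triangle rule, |l₁ − l₂| ≤ L ≤ l₁ + l₂.
Allowed values: L = 3, 4, 5.
The maximum is L = 5, with |L_tot| = ℏ√(5·6) = √30 ℏ.
The minimum angle with z is arccos(5/√30) ≈ 24.09°.

θ_min ≈ 24.09°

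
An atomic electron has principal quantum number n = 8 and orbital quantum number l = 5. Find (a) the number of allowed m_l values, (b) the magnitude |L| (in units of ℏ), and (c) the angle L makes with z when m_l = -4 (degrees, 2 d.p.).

There are 2l+1 = 11 values of m_l.
|L| = ℏ√(5·6) = √30 ℏ ≈ 5.477ℏ.
For m_l = -4: cos θ = -4/√30, θ ≈ 136.91°.

11 values; |L| = √30 ℏ ≈ 5.477ℏ; θ(m_l=-4) ≈ 136.91°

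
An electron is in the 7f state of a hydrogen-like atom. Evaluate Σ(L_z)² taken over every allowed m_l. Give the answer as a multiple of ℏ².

Σ(L_z)² = 28 ℏ²

7f means n = 7, l = 3.
m_l runs from −3 to 3, i.e. {-3, -2, -1, 0, 1, 2, 3}.
Σ m_l² = l(l+1)(2l+1)/3 = 3·4·7/3 = 28.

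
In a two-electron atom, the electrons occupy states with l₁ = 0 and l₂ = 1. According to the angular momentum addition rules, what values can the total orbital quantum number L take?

L runs from |0 − 1| = 1 to 0 + 1 = 1.
L ∈ {1}.

L = 1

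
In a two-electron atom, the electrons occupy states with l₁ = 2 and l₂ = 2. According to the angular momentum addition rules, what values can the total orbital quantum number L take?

The total orbital quantum number L ranges from |l₁ − l₂| to l₁ + l₂ in integer steps.
So L can be 0, 1, 2, 3, 4.

L = 0, 1, 2, 3, 4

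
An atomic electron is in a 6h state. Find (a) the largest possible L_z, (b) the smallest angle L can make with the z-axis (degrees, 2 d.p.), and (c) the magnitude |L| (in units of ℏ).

The 6h subshell has l = 5.
L_z,max = lℏ = 5ℏ.
cos θ_min = 5/√30, so θ_min ≈ 24.09°.
|L| = ℏ√(5·6) = √30 ℏ ≈ 5.477ℏ.

L_z,max = 5ℏ; θ_min ≈ 24.09°; |L| = √30 ℏ ≈ 5.477ℏ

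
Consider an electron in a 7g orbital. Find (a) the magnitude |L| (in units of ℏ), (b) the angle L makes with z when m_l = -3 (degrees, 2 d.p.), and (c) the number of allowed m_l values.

|L| = 2√5 ℏ ≈ 4.472ℏ; θ(m_l=-3) ≈ 132.13°; 9 values

The 7g subshell has l = 4.
|L| = ℏ√(4·5) = 2√5 ℏ ≈ 4.472ℏ.
For m_l = -3: cos θ = -3/√20, θ ≈ 132.13°.
There are 2l+1 = 9 values of m_l.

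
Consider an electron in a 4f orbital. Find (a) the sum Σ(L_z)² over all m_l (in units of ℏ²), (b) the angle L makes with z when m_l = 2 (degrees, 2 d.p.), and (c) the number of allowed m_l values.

Σ(L_z)² = 28 ℏ²; θ(m_l=2) ≈ 54.74°; 7 values

The 4f subshell has l = 3.
Σ m_l² = 28, so Σ(L_z)² = 28 ℏ².
For m_l = 2: cos θ = 2/√12, θ ≈ 54.74°.
There are 2l+1 = 7 values of m_l.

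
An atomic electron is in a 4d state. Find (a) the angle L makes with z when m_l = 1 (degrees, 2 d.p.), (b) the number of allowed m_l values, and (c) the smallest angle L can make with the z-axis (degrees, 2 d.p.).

θ(m_l=1) ≈ 65.91°; 5 values; θ_min ≈ 35.26°

4d means n = 4, l = 2.
For m_l = 1: cos θ = 1/√6, θ ≈ 65.91°.
There are 2l+1 = 5 values of m_l.
cos θ_min = 2/√6, so θ_min ≈ 35.26°.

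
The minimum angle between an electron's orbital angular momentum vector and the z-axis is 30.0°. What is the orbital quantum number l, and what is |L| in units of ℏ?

cos²θ_min = l/(l+1) = 0.7500.
Thus l = 0.7500/(1 − 0.7500) ≈ 3.
Then |L| = ℏ√(3·4) = 2√3 ℏ.

l = 3, |L| = 2√3 ℏ ≈ 3.464ℏ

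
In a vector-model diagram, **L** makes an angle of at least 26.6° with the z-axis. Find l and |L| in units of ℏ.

cos θ_min = l/√(l(l+1)) = √(l/(l+1)), so l/(l+1) = cos²(26.6°) = 0.7995.
Thus l = 0.7995/(1 − 0.7995) ≈ 4.
Then |L| = ℏ√(4·5) = 2√5 ℏ.

l = 4, |L| = 2√5 ℏ ≈ 4.472ℏ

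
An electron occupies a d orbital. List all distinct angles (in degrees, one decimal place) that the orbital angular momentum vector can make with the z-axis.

The letter d corresponds to l = 2.
|L|² = l(l+1)ℏ² = 6ℏ², so |L| = √6 ℏ.
cos θ = m_l/√6 for each m_l ∈ {-2, -1, 0, 1, 2}.

θ ∈ {35.3°, 65.9°, 90.0°, 114.1°, 144.7°}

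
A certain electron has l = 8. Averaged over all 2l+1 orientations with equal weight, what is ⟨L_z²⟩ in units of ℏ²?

⟨L_z²⟩ = 24 ℏ²

m_l runs from −8 to 8, i.e. {-8, -7, -6, -5, -4, -3, -2, -1, 0, 1, 2, 3, 4, 5, 6, 7, 8}.
⟨L_z²⟩ = ℏ²·l(l+1)/3 = 24ℏ².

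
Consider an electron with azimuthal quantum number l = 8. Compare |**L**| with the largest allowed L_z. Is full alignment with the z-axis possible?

No: L_z,max = 8ℏ < |L| = 6√2 ℏ ≈ 8.485ℏ

|L| = 6√2 ℏ ≈ 8.4853ℏ, while L_z,max = lℏ = 8ℏ.
Since |L| > L_z,max, the vector can never point exactly along z; the closest it comes is θ_min = arccos(8/√72) ≈ 19.5°.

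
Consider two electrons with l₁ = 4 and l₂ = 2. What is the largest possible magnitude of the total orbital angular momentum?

|L_tot|_max = √42 ℏ ≈ 6.481ℏ

Angular momentum addition gives L = |l₁ − l₂|, …, l₁ + l₂.
So L can be 2, 3, 4, 5, 6.
The largest magnitude corresponds to L = 6: |L_tot| = ℏ√(6·7) = √42 ℏ.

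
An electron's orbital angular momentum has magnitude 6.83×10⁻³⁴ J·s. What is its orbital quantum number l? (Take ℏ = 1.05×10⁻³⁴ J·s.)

In units of ℏ, |L| ≈ 6.505.
Set l(l+1) = 42.31; the integer solution is l = 6.

l = 6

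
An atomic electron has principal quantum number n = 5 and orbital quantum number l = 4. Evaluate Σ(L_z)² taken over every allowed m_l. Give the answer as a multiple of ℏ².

Σ(L_z)² = 60 ℏ²

The allowed m_l values are -4, -3, -2, -1, 0, 1, 2, 3, 4.
Summing m² from −4 to 4: Σ m_l² = 60.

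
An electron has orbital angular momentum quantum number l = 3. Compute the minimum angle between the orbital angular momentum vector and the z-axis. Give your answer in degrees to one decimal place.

θ_min ≈ 30.0°

|L| = ℏ√(l(l+1)) = 2√3 ℏ.
The smallest angle corresponds to the largest L_z, i.e. m_l = l = 3, giving L_z = 3ℏ.
cos θ_min = 3/√12, so θ_min ≈ 30.0°.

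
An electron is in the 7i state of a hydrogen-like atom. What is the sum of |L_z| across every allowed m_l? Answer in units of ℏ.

Σ|L_z| = 42 ℏ

7i means n = 7, l = 6.
m_l ∈ {-6, -5, -4, -3, -2, -1, 0, 1, 2, 3, 4, 5, 6}.
Σ|m_l| = 2(1+2+…+6) = 42.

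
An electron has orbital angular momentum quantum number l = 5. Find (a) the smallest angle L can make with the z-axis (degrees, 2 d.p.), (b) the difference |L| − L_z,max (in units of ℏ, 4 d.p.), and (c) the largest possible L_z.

θ_min ≈ 24.09°; |L|−L_z,max ≈ 0.4772ℏ; L_z,max = 5ℏ

cos θ_min = 5/√30, so θ_min ≈ 24.09°.
|L| − L_z,max = (√30 − 5)ℏ ≈ 0.4772ℏ.
L_z,max = lℏ = 5ℏ.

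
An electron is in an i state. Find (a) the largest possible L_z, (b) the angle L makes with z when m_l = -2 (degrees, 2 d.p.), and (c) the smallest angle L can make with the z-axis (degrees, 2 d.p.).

L_z,max = 6ℏ; θ(m_l=-2) ≈ 107.98°; θ_min ≈ 22.21°

For an i orbital, l = 6.
L_z,max = lℏ = 6ℏ.
For m_l = -2: cos θ = -2/√42, θ ≈ 107.98°.
cos θ_min = 6/√42, so θ_min ≈ 22.21°.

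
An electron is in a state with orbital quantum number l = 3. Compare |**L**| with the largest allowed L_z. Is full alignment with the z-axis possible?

|L| = 2√3 ℏ ≈ 3.4641ℏ, while L_z,max = lℏ = 3ℏ.
Since |L| > L_z,max, the vector can never point exactly along z; the closest it comes is θ_min = arccos(3/√12) ≈ 30.0°.

No: L_z,max = 3ℏ < |L| = 2√3 ℏ ≈ 3.464ℏ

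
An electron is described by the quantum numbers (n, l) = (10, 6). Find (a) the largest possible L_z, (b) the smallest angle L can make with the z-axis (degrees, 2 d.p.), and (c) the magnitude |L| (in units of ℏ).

L_z,max = 6ℏ; θ_min ≈ 22.21°; |L| = √42 ℏ ≈ 6.481ℏ

L_z,max = lℏ = 6ℏ.
cos θ_min = 6/√42, so θ_min ≈ 22.21°.
|L| = ℏ√(6·7) = √42 ℏ ≈ 6.481ℏ.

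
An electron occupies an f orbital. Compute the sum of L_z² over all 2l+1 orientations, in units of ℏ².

F corresponds to l = 3.
m_l ∈ {-3, -2, -1, 0, 1, 2, 3}.
Σ m_l² = l(l+1)(2l+1)/3 = 3·4·7/3 = 28.

Σ(L_z)² = 28 ℏ²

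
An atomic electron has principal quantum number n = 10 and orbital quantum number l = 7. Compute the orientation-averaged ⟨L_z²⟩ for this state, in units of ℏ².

m_l runs from −7 to 7, i.e. {-7, -6, -5, -4, -3, -2, -1, 0, 1, 2, 3, 4, 5, 6, 7}.
Average of L_z² over 15 states: 280/15 ℏ² = 18.67 ℏ².

⟨L_z²⟩ = 18.67 ℏ²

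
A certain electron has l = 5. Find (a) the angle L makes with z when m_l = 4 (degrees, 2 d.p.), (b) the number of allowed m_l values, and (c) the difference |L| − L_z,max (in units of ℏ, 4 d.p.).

For m_l = 4: cos θ = 4/√30, θ ≈ 43.09°.
There are 2l+1 = 11 values of m_l.
|L| − L_z,max = (√30 − 5)ℏ ≈ 0.4772ℏ.

θ(m_l=4) ≈ 43.09°; 11 values; |L|−L_z,max ≈ 0.4772ℏ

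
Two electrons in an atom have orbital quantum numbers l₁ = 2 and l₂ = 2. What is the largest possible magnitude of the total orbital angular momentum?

By the triangle rule, |l₁ − l₂| ≤ L ≤ l₁ + l₂.
So L can be 0, 1, 2, 3, 4.
The largest magnitude corresponds to L = 4: |L_tot| = ℏ√(4·5) = 2√5 ℏ.

|L_tot|_max = 2√5 ℏ ≈ 4.472ℏ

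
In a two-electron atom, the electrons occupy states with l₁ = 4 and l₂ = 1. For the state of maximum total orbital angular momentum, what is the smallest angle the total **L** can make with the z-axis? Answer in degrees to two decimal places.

The total orbital quantum number L ranges from |l₁ − l₂| to l₁ + l₂ in integer steps.
L ∈ {3, 4, 5}.
The maximum is L = 5, with |L_tot| = ℏ√(5·6) = √30 ℏ.
The minimum angle with z is arccos(5/√30) ≈ 24.09°.

θ_min ≈ 24.09°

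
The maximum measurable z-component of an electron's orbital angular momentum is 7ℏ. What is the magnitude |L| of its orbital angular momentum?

The maximum L_z equals lℏ, giving l = 7.
|L| = √(l(l+1)) ℏ = 2√14 ℏ.

|L| = 2√14 ℏ ≈ 7.483ℏ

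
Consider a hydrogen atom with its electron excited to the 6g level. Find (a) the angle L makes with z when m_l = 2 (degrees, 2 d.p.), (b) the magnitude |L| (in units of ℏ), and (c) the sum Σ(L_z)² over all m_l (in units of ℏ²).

θ(m_l=2) ≈ 63.43°; |L| = 2√5 ℏ ≈ 4.472ℏ; Σ(L_z)² = 60 ℏ²

The 6g level has l = 4.
For m_l = 2: cos θ = 2/√20, θ ≈ 63.43°.
|L| = ℏ√(4·5) = 2√5 ℏ ≈ 4.472ℏ.
Σ m_l² = 60, so Σ(L_z)² = 60 ℏ².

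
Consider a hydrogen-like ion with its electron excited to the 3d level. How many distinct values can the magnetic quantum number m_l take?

5

The 3d level has l = 2.
The number of m_l values is 2l + 1 = 2·2 + 1 = 5.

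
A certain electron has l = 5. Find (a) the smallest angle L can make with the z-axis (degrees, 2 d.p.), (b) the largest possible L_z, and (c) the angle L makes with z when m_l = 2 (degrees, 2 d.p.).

cos θ_min = 5/√30, so θ_min ≈ 24.09°.
L_z,max = lℏ = 5ℏ.
For m_l = 2: cos θ = 2/√30, θ ≈ 68.58°.

θ_min ≈ 24.09°; L_z,max = 5ℏ; θ(m_l=2) ≈ 68.58°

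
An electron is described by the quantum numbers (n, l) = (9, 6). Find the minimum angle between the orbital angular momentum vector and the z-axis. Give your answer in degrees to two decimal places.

|L|² = l(l+1)ℏ² = 42ℏ², so |L| = √42 ℏ.
The smallest angle corresponds to the largest L_z, i.e. m_l = l = 6, giving L_z = 6ℏ.
cos θ_min = 6/√42, so θ_min ≈ 22.21°.

θ_min ≈ 22.21°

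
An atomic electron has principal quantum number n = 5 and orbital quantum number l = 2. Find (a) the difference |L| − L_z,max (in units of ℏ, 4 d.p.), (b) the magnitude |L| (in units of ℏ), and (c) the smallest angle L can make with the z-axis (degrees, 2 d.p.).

|L| − L_z,max = (√6 − 2)ℏ ≈ 0.4495ℏ.
|L| = ℏ√(2·3) = √6 ℏ ≈ 2.449ℏ.
cos θ_min = 2/√6, so θ_min ≈ 35.26°.

|L|−L_z,max ≈ 0.4495ℏ; |L| = √6 ℏ ≈ 2.449ℏ; θ_min ≈ 35.26°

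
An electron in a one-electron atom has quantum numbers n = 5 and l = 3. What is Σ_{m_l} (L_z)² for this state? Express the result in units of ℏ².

Σ(L_z)² = 28 ℏ²

m_l runs from −3 to 3, i.e. {-3, -2, -1, 0, 1, 2, 3}.
Summing m² from −3 to 3: Σ m_l² = 28.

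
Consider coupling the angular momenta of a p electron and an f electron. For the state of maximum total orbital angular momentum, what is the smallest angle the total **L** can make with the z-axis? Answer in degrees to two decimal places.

The total orbital quantum number L ranges from |l₁ − l₂| to l₁ + l₂ in integer steps.
Allowed values: L = 2, 3, 4.
The maximum is L = 4, with |L_tot| = ℏ√(4·5) = 2√5 ℏ.
The minimum angle with z is arccos(4/√20) ≈ 26.57°.

θ_min ≈ 26.57°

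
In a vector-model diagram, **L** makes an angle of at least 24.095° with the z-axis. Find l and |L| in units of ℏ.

At minimum angle, m_l = l, so cos θ = l/√(l(l+1)); cos²θ = l/(l+1) = 0.8333.
l = cos²θ/sin²θ ≈ 5.
Then |L| = ℏ√(5·6) = √30 ℏ.

l = 5, |L| = √30 ℏ ≈ 5.477ℏ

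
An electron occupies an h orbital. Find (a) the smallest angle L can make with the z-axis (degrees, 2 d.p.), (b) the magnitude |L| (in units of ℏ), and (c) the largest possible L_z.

θ_min ≈ 24.09°; |L| = √30 ℏ ≈ 5.477ℏ; L_z,max = 5ℏ

H corresponds to l = 5.
cos θ_min = 5/√30, so θ_min ≈ 24.09°.
|L| = ℏ√(5·6) = √30 ℏ ≈ 5.477ℏ.
L_z,max = lℏ = 5ℏ.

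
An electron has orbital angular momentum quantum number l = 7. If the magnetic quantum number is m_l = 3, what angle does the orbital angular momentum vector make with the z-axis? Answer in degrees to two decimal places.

θ ≈ 66.37°

|L| = √(l(l+1)) ℏ = 2√14 ℏ.
L_z = m_l ℏ = 3ℏ.
cos θ = L_z/|L| = 3/√56, so θ ≈ 66.37°.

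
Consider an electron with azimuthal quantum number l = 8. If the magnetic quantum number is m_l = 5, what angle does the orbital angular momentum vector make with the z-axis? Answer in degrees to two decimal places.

|L| = ℏ√(l(l+1)) = 6√2 ℏ.
L_z = m_l ℏ = 5ℏ.
cos θ = L_z/|L| = 5/√72, so θ ≈ 53.90°.

θ ≈ 53.90°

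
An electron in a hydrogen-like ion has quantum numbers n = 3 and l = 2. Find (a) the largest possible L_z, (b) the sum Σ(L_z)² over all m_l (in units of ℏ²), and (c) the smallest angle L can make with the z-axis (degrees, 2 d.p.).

L_z,max = lℏ = 2ℏ.
Σ m_l² = 10, so Σ(L_z)² = 10 ℏ².
cos θ_min = 2/√6, so θ_min ≈ 35.26°.

L_z,max = 2ℏ; Σ(L_z)² = 10 ℏ²; θ_min ≈ 35.26°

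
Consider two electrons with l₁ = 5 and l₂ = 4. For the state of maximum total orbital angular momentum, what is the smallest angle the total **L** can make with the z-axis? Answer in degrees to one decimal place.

θ_min ≈ 18.4°

L runs from |5 − 4| = 1 to 5 + 4 = 9.
L ∈ {1, 2, 3, 4, 5, 6, 7, 8, 9}.
The maximum is L = 9, with |L_tot| = ℏ√(9·10) = 3√10 ℏ.
The minimum angle with z is arccos(9/√90) ≈ 18.4°.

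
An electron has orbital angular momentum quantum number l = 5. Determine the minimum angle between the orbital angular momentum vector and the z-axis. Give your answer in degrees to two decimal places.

|L| = ℏ√(l(l+1)) = √30 ℏ.
The smallest angle corresponds to the largest L_z, i.e. m_l = l = 5, giving L_z = 5ℏ.
cos θ_min = 5/√30, so θ_min ≈ 24.09°.

θ_min ≈ 24.09°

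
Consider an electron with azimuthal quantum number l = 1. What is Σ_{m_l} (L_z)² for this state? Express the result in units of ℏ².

Σ(L_z)² = 2 ℏ²

The allowed m_l values are -1, 0, 1.
Summing m² from −1 to 1: Σ m_l² = 2.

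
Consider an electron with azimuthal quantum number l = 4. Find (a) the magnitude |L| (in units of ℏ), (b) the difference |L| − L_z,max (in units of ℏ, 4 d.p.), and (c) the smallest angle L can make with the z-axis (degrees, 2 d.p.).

|L| = 2√5 ℏ ≈ 4.472ℏ; |L|−L_z,max ≈ 0.4721ℏ; θ_min ≈ 26.57°

|L| = ℏ√(4·5) = 2√5 ℏ ≈ 4.472ℏ.
|L| − L_z,max = (2√5 − 4)ℏ ≈ 0.4721ℏ.
cos θ_min = 4/√20, so θ_min ≈ 26.57°.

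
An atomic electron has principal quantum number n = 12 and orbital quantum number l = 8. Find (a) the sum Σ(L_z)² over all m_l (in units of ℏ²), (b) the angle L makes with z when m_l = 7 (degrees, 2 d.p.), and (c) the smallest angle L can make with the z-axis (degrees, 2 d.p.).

Σ(L_z)² = 408 ℏ²; θ(m_l=7) ≈ 34.42°; θ_min ≈ 19.47°

Σ m_l² = 408, so Σ(L_z)² = 408 ℏ².
For m_l = 7: cos θ = 7/√72, θ ≈ 34.42°.
cos θ_min = 8/√72, so θ_min ≈ 19.47°.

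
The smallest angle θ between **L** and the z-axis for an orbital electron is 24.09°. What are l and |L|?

l = 5, |L| = √30 ℏ ≈ 5.477ℏ

cos θ_min = l/√(l(l+1)) = √(l/(l+1)), so l/(l+1) = cos²(24.09°) = 0.8334.
Solving: l = 5.
Then |L| = ℏ√(5·6) = √30 ℏ.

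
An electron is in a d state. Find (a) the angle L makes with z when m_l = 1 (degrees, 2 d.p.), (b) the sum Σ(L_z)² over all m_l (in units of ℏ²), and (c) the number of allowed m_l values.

θ(m_l=1) ≈ 65.91°; Σ(L_z)² = 10 ℏ²; 5 values

The letter d corresponds to l = 2.
For m_l = 1: cos θ = 1/√6, θ ≈ 65.91°.
Σ m_l² = 10, so Σ(L_z)² = 10 ℏ².
There are 2l+1 = 5 values of m_l.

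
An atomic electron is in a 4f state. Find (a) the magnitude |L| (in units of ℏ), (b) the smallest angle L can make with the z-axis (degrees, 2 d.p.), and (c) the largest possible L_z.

4f means n = 4, l = 3.
|L| = ℏ√(3·4) = 2√3 ℏ ≈ 3.464ℏ.
cos θ_min = 3/√12, so θ_min ≈ 30.00°.
L_z,max = lℏ = 3ℏ.

|L| = 2√3 ℏ ≈ 3.464ℏ; θ_min ≈ 30.00°; L_z,max = 3ℏ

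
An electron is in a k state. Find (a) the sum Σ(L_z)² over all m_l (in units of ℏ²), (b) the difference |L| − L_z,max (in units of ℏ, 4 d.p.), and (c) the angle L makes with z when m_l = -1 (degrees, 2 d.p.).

K corresponds to l = 7.
Σ m_l² = 280, so Σ(L_z)² = 280 ℏ².
|L| − L_z,max = (2√14 − 7)ℏ ≈ 0.4833ℏ.
For m_l = -1: cos θ = -1/√56, θ ≈ 97.68°.

Σ(L_z)² = 280 ℏ²; |L|−L_z,max ≈ 0.4833ℏ; θ(m_l=-1) ≈ 97.68°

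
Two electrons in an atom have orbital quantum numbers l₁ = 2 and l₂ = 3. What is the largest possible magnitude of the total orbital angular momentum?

|L_tot|_max = √30 ℏ ≈ 5.477ℏ

Angular momentum addition gives L = |l₁ − l₂|, …, l₁ + l₂.
So L can be 1, 2, 3, 4, 5.
The largest magnitude corresponds to L = 5: |L_tot| = ℏ√(5·6) = √30 ℏ.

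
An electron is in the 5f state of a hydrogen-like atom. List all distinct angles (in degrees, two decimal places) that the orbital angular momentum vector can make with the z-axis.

θ ∈ {30.00°, 54.74°, 73.22°, 90.00°, 106.78°, 125.26°, 150.00°}

5f means n = 5, l = 3.
|L|² = l(l+1)ℏ² = 12ℏ², so |L| = 2√3 ℏ.
cos θ = m_l/√12 for each m_l ∈ {-3, -2, -1, 0, 1, 2, 3}.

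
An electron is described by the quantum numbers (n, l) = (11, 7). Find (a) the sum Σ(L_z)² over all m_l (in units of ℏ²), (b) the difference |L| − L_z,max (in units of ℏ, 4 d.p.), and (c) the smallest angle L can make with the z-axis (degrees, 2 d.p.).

Σ m_l² = 280, so Σ(L_z)² = 280 ℏ².
|L| − L_z,max = (2√14 − 7)ℏ ≈ 0.4833ℏ.
cos θ_min = 7/√56, so θ_min ≈ 20.70°.

Σ(L_z)² = 280 ℏ²; |L|−L_z,max ≈ 0.4833ℏ; θ_min ≈ 20.70°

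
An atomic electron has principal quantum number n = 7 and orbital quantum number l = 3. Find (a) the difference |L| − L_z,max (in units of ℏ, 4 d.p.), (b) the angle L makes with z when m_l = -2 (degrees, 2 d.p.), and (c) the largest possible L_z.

|L|−L_z,max ≈ 0.4641ℏ; θ(m_l=-2) ≈ 125.26°; L_z,max = 3ℏ

|L| − L_z,max = (2√3 − 3)ℏ ≈ 0.4641ℏ.
For m_l = -2: cos θ = -2/√12, θ ≈ 125.26°.
L_z,max = lℏ = 3ℏ.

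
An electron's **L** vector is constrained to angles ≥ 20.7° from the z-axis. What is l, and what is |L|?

l = 7, |L| = 2√14 ℏ ≈ 7.483ℏ

At minimum angle, m_l = l, so cos θ = l/√(l(l+1)); cos²θ = l/(l+1) = 0.8751.
l = cos²θ/sin²θ ≈ 7.
Then |L| = ℏ√(7·8) = 2√14 ℏ.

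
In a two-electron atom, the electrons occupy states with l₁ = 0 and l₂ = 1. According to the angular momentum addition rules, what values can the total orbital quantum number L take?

By the triangle rule, |l₁ − l₂| ≤ L ≤ l₁ + l₂.
L ∈ {1}.

L = 1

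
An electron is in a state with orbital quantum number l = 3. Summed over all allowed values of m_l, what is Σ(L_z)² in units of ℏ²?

Σ(L_z)² = 28 ℏ²

The allowed m_l values are -3, -2, -1, 0, 1, 2, 3.
Summing m² from −3 to 3: Σ m_l² = 28.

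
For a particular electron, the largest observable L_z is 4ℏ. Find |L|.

Since max m_l = l, l = 4.
|L| = ℏ√(l(l+1)) = 2√5 ℏ.

|L| = 2√5 ℏ ≈ 4.472ℏ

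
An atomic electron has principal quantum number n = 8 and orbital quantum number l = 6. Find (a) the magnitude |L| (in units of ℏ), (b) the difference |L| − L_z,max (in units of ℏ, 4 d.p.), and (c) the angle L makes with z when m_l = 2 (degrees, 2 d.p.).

|L| = ℏ√(6·7) = √42 ℏ ≈ 6.481ℏ.
|L| − L_z,max = (√42 − 6)ℏ ≈ 0.4807ℏ.
For m_l = 2: cos θ = 2/√42, θ ≈ 72.02°.

|L| = √42 ℏ ≈ 6.481ℏ; |L|−L_z,max ≈ 0.4807ℏ; θ(m_l=2) ≈ 72.02°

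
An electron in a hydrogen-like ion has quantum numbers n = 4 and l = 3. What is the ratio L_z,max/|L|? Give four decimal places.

L_z,max/|L| = 0.8660

|L| = 2√3 ℏ ≈ 3.4641ℏ, while L_z,max = lℏ = 3ℏ.
L_z,max/|L| = 3/√12 = 0.8660.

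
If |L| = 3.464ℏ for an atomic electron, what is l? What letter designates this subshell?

Since |L|² = l(l+1)ℏ², l(l+1) = 12.
l² + l − 12 = 0 ⇒ l = 3.

l = 3 (f orbital)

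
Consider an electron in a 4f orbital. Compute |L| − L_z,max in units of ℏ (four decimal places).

For 4f, l = 3.
|L| = 2√3 ℏ ≈ 3.4641ℏ, while L_z,max = lℏ = 3ℏ.
The difference is (2√3 − 3)ℏ ≈ 0.4641ℏ.

|L| − L_z,max ≈ 0.4641ℏ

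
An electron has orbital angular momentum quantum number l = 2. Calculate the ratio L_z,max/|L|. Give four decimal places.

L_z,max/|L| = 0.8165

|L| = √6 ℏ ≈ 2.4495ℏ, while L_z,max = lℏ = 2ℏ.
L_z,max/|L| = 2/√6 = 0.8165.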